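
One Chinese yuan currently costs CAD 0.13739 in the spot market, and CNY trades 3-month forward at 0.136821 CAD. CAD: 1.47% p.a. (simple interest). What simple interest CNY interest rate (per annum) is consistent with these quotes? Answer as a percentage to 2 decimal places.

3.14%

T = 3/12 years.
By CIP, F/S equals the CAD-to-CNY growth ratio: 0.136821/0.13739 = 0.9958585.
The CAD side grows by 1 + 0.0147×3/12 = 1.003675.
So the CNY growth factor = 1.007849.
r = (1.007849 − 1)/(3/12) = 0.031396 → 3.14%.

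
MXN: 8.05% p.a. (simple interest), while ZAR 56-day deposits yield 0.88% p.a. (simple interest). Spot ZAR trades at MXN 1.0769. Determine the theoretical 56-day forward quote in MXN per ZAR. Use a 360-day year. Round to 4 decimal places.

1.0889

T = 56/360 years.
Growth of 1 MXN over T: 1 + 0.0805×56/360 = 1.0125222.
Growth of 1 ZAR over T: 1 + 0.0088×56/360 = 1.0013689.
CIP: F = S · (grow MXN)/(grow ZAR) = 1.0769 × 1.0125222/1.0013689 = 1.088895 MXN per ZAR.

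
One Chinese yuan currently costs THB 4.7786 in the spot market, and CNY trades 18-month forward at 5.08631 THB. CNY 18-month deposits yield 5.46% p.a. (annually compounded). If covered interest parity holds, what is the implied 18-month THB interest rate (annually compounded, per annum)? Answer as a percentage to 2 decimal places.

9.94%

T = 18/12 years.
F/S = 5.08631/4.7786 = 1.0643933 = (growth of THB) / (growth of CNY).
The CNY side grows by (1 + 0.0546)^(18/12) = 1.083008.
So the THB growth factor = 1.1527465.
Annualise: 1.1527465^(12/18) − 1 = 0.099400 = 9.94%.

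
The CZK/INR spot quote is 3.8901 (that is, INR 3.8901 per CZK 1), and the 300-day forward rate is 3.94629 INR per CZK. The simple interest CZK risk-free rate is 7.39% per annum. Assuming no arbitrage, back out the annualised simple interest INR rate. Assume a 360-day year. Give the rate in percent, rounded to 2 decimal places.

9.23%

T = 300/360 years.
CIP gives F = S · g_INR/g_CZK, so g_INR/g_CZK = 3.94629/3.8901 = 1.0144444.
The CZK side grows by 1 + 0.0739×300/360 = 1.0615833.
Hence g_INR = 1.0769172.
r = (1.0769172 − 1)/(300/360) = 0.092301 → 9.23%.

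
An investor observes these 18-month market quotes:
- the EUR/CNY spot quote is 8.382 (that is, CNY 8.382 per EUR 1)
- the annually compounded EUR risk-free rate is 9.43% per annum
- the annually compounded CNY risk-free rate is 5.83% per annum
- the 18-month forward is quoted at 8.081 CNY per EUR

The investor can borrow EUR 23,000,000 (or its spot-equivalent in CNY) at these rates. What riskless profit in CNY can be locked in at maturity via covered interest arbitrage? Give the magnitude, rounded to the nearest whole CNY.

T = 18/12 years.
Invest the EUR and cover forward: 23,000,000 × 1.14473404414 × 8.081 = CNY 212,763,703.65.
Convert at spot and invest in CNY: 23,000,000 × 8.382 × 1.08871246217 = CNY 209,888,520.73.
The quoted forward overvalues EUR, so borrow CNY, buy EUR at spot, deposit the EUR at 9.43%, and sell the proceeds forward at 8.081.
Profit = 212,763,703.65 − 209,888,520.73 = CNY 2,875,183.

CNY 2,875,183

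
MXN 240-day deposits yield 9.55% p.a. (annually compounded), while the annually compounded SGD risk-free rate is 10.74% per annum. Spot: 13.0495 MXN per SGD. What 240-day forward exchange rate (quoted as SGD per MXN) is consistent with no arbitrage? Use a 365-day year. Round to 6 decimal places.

T = 240/365 years.
MXN growth factor: (1 + 0.0955)^(240/365) = 1.0618092.
Growth of 1 SGD over T: (1 + 0.1074)^(240/365) = 1.0693792.
Forward (MXN per SGD) = 13.0495 × 1.0618092 / 1.0693792 = 12.95712.
Quoted the other way: 1/12.95712 = 0.077178 SGD per MXN.

0.077178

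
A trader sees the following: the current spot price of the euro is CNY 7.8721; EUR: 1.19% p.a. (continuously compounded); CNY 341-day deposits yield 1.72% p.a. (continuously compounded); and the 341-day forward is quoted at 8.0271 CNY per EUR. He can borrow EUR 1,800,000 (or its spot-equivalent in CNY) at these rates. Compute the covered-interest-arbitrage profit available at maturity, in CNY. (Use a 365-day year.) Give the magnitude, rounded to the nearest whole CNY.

CNY 210,997

T = 341/365 years.
Keep in EUR, deliver into the forward: 1,800,000·1.0111795637·8.0271 = CNY 14,610,311.06.
Swap to CNY now, deposit: 1,800,000·7.8721·1.0161988425 = CNY 14,399,314.03.
The quoted forward overvalues EUR, so borrow CNY, buy EUR at spot, deposit the EUR at 1.19%, and sell the proceeds forward at 8.0271.
Arbitrage profit = |14,610,311.06 − 14,399,314.03| = CNY 210,997.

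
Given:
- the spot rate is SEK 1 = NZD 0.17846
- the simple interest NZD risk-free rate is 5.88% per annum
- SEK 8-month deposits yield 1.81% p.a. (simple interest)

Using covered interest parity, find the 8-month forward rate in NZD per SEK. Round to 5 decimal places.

0.18324

T = 8/12 years.
NZD accumulates by 1 + 0.0588×8/12 = 1.039200.
SEK accumulates by 1 + 0.0181×8/12 = 1.0120667.
So F = 0.17846 × 1.039200 / 1.0120667 = 0.1832445 (NZD/SEK).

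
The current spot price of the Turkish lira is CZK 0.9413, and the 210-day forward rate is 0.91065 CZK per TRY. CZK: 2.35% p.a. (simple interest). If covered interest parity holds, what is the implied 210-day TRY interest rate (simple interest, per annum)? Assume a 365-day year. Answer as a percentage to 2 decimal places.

T = 210/365 years.
By CIP, F/S equals the CZK-to-TRY growth ratio: 0.91065/0.9413 = 0.9674386.
CZK growth factor: 1 + 0.0235×210/365 = 1.0135205.
That pins the TRY growth at 1.0476329.
(1.0476329 − 1)/T = 0.082791, i.e. 8.28%.

8.28%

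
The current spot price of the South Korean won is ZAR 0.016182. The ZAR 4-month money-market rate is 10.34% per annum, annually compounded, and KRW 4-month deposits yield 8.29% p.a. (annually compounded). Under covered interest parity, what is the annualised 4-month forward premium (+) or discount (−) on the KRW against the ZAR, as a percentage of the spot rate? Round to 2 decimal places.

+1.88%

T = 4/12 years.
F = S · g_ZAR/g_KRW = 0.016182 × 1.0333426/1.0269031 = 0.016283474.
Annualised premium = (F − S)/S × (1/T) = (0.016283474 − 0.016182)/0.016182 ÷ (4/12) = 1.88%.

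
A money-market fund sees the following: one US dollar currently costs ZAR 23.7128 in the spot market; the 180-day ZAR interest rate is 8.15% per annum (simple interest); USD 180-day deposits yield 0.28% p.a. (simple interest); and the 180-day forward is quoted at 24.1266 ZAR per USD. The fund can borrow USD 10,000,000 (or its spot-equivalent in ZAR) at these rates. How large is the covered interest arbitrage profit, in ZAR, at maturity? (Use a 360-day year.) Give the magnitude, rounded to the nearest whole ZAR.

T = 180/360 years.
Route A — deposit USD, sell forward: 10,000,000 × 1.001400 × 24.1266 = ZAR 241,603,772.40.
Route B — convert at spot, deposit ZAR: 10,000,000 × 23.7128 × 1.040750 = ZAR 246,790,966.00.
The quoted forward undervalues USD, so borrow USD, convert to ZAR at spot, deposit the ZAR at 8.15%, and buy USD forward at 24.1266 to cover the loan.
Profit = 246,790,966.00 − 241,603,772.40 = ZAR 5,187,194.

ZAR 5,187,194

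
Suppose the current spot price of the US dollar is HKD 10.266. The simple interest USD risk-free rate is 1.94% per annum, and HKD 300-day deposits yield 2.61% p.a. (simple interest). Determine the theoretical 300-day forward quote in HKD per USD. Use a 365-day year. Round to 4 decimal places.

10.3216

T = 300/365 years.
Growth of 1 HKD over T: 1 + 0.0261×300/365 = 1.02145205.
Growth of 1 USD over T: 1 + 0.0194×300/365 = 1.01594521.
So F = 10.266 × 1.02145205 / 1.01594521 = 10.321646 (HKD/USD).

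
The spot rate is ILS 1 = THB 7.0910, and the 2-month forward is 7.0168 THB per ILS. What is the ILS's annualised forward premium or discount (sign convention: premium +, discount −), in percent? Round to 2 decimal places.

T = 2/12 years.
Period premium: (7.0168 − 7.091)/7.091 = -0.0104640.
×(1/T) gives -6.28% p.a.

-6.28%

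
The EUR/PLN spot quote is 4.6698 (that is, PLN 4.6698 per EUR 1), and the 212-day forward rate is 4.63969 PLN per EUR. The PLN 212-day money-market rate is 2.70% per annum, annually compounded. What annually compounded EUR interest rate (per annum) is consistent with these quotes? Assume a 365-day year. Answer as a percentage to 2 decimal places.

T = 212/365 years.
By CIP, F/S equals the PLN-to-EUR growth ratio: 4.63969/4.6698 = 0.9935522.
PLN growth factor: (1 + 0.0270)^(212/365) = 1.0155946.
Hence g_EUR = 1.0221854.
r = 1.0221854^(365/212) − 1 = 0.038502 → 3.85%.

3.85%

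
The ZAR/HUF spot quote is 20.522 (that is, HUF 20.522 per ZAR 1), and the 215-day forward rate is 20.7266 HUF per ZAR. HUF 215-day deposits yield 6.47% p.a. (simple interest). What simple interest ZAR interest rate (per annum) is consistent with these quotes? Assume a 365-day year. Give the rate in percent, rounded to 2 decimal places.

T = 215/365 years.
CIP gives F = S · g_HUF/g_ZAR, so g_HUF/g_ZAR = 20.7266/20.522 = 1.0099698.
HUF growth factor: 1 + 0.0647×215/365 = 1.038111.
So the ZAR growth factor = 1.0278634.
r = (1.0278634 − 1)/(215/365) = 0.047303 → 4.73%.

4.73%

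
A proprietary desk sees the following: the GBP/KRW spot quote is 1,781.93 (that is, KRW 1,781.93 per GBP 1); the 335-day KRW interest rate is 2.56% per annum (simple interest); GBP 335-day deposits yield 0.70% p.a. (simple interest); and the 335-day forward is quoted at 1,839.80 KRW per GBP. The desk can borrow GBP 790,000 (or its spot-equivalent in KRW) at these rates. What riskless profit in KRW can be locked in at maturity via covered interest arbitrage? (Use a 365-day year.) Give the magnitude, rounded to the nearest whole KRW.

T = 335/365 years.
Invest the GBP and cover forward: 790,000 × 1.006424657534 × 1839.80 = KRW 1,462,779,867.10.
Convert at spot and invest in KRW: 790,000 × 1781.93 × 1.023495890411 = KRW 1,440,800,445.28.
The quoted forward overvalues GBP, so borrow KRW, buy GBP at spot, deposit the GBP at 0.70%, and sell the proceeds forward at 1,839.80.
Profit = 1,462,779,867.10 − 1,440,800,445.28 = KRW 21,979,422.

KRW 21,979,422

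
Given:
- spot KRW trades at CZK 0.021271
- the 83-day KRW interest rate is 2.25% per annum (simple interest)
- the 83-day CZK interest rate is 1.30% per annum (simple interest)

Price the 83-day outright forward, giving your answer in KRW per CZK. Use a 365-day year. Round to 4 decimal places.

T = 83/365 years.
CZK accumulates by 1 + 0.0130×83/365 = 1.00295616.
Growth of 1 KRW over T: 1 + 0.0225×83/365 = 1.00511644.
CIP: F = S · (grow CZK)/(grow KRW) = 0.021271 × 1.00295616/1.00511644 = 0.021225283 CZK per KRW.
Quoted the other way: 1/0.021225283 = 47.1136 KRW per CZK.

47.1136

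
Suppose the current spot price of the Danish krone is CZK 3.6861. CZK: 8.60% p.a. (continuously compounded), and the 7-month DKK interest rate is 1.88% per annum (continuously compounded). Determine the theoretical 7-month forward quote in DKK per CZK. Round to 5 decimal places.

0.26086

T = 7/12 years.
Growth of 1 CZK over T: e^(0.0860×7/12) = 1.0514463.
DKK growth factor: e^(0.0188×7/12) = 1.011027.
Forward (CZK per DKK) = 3.6861 × 1.0514463 / 1.011027 = 3.833465.
Quoted the other way: 1/3.833465 = 0.26086 DKK per CZK.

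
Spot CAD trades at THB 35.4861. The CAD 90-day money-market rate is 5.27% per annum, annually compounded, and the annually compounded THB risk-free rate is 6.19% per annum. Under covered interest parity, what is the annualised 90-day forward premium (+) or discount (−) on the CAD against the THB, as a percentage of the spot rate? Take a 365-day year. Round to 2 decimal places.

+0.87%

T = 90/365 years.
CIP forward (THB per CAD) = 35.4861 × 1.0149195/1.0127442 = 35.5623215.
Annualised premium = (F − S)/S × (1/T) = (35.5623215 − 35.4861)/35.4861 ÷ (90/365) = 0.87%.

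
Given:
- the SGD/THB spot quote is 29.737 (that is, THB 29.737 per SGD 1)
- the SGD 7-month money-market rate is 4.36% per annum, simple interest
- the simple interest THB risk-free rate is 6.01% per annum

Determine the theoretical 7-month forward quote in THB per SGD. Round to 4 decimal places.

30.0161

T = 7/12 years.
THB accumulates by 1 + 0.0601×7/12 = 1.03505833.
SGD growth factor: 1 + 0.0436×7/12 = 1.02543333.
So F = 29.737 × 1.03505833 / 1.02543333 = 30.016120 (THB/SGD).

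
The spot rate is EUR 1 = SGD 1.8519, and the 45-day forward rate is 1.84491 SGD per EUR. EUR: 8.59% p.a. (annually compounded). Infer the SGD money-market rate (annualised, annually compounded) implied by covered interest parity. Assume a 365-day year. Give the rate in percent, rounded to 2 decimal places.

T = 45/365 years.
F/S = 1.84491/1.8519 = 0.9962255 = (growth of SGD) / (growth of EUR).
EUR growth factor: (1 + 0.0859)^(45/365) = 1.0102118.
Hence g_SGD = 1.0063988.
Annualise: 1.0063988^(365/45) − 1 = 0.053098 = 5.31%.

5.31%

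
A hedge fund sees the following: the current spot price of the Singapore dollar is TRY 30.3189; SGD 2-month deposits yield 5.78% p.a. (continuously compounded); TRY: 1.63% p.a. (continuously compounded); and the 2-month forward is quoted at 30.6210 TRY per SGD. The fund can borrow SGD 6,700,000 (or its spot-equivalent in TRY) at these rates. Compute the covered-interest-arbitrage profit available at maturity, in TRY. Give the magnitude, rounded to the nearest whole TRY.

TRY 3,457,397

T = 2/12 years.
Route A — deposit SGD, sell forward: 6,700,000 × 1.00967988325 × 30.6210 = TRY 207,146,631.62.
Route B — convert at spot, deposit TRY: 6,700,000 × 30.3189 × 1.00272036015 = TRY 203,689,234.79.
The quoted forward overvalues SGD, so borrow TRY, buy SGD at spot, deposit the SGD at 5.78%, and sell the proceeds forward at 30.6210.
Profit = 207,146,631.62 − 203,689,234.79 = TRY 3,457,397.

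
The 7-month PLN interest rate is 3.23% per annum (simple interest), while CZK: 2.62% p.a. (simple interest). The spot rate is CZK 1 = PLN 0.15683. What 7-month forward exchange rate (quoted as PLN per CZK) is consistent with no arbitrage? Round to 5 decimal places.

T = 7/12 years.
PLN accumulates by 1 + 0.0323×7/12 = 1.0188417.
CZK accumulates by 1 + 0.0262×7/12 = 1.0152833.
So F = 0.15683 × 1.0188417 / 1.0152833 = 0.1573797 (PLN/CZK).

0.15738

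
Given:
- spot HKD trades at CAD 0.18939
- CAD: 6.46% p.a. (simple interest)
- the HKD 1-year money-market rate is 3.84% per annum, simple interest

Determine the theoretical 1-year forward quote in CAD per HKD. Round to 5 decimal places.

T = 1 year.
Growth of 1 CAD over T: 1 + 0.0646×1 = 1.064600.
HKD accumulates by 1 + 0.0384×1 = 1.038400.
So F = 0.18939 × 1.064600 / 1.038400 = 0.1941685 (CAD/HKD).

0.19417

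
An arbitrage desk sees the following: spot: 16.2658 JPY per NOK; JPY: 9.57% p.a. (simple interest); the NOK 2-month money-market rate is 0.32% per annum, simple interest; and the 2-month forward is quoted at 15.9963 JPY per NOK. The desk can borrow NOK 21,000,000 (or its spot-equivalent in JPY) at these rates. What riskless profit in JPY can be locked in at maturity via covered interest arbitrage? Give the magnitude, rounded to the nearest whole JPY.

JPY 10,928,571

T = 2/12 years.
Invest the NOK and cover forward: 21,000,000 × 1.00053333333 × 15.9963 = JPY 336,101,458.56.
Convert at spot and invest in JPY: 21,000,000 × 16.2658 × 1.015950 = JPY 347,030,029.71.
The quoted forward undervalues NOK, so borrow NOK, convert to JPY at spot, deposit the JPY at 9.57%, and buy NOK forward at 15.9963 to cover the loan.
Profit = 347,030,029.71 − 336,101,458.56 = JPY 10,928,571.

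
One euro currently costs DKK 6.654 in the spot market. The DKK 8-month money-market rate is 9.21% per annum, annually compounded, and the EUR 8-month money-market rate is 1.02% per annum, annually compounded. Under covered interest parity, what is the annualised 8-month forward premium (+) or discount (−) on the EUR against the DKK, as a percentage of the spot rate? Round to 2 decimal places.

T = 8/12 years.
F = S · g_DKK/g_EUR = 6.654 × 1.0604941/1.0067885 = 7.008948.
Annualised premium = (F − S)/S × (1/T) = (7.008948 − 6.654)/6.654 ÷ (8/12) = 8.00%.

+8.00%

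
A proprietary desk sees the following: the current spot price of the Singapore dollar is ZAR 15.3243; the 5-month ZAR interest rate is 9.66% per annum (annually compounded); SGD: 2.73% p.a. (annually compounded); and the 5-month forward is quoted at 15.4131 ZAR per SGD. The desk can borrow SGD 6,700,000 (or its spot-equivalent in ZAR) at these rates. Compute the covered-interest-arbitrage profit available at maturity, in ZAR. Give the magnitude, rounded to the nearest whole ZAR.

ZAR 2,261,325

T = 5/12 years.
Route A — deposit SGD, sell forward: 6,700,000 × 1.01128570901 × 15.4131 = ZAR 104,433,220.00.
Route B — convert at spot, deposit ZAR: 6,700,000 × 15.3243 × 1.03917039911 = ZAR 106,694,544.95.
The quoted forward undervalues SGD, so borrow SGD, convert to ZAR at spot, deposit the ZAR at 9.66%, and buy SGD forward at 15.4131 to cover the loan.
Profit = 106,694,544.95 − 104,433,220.00 = ZAR 2,261,325.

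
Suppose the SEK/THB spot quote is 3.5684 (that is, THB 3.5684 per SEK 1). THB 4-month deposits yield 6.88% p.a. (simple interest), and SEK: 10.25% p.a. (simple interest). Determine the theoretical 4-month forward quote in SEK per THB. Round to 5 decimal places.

T = 4/12 years.
Growth of 1 THB over T: 1 + 0.0688×4/12 = 1.0229333.
Growth of 1 SEK over T: 1 + 0.1025×4/12 = 1.0341667.
Forward (THB per SEK) = 3.5684 × 1.0229333 / 1.0341667 = 3.529639.
Invert for SEK per THB: 1 / 3.529639 = 0.28332.

0.28332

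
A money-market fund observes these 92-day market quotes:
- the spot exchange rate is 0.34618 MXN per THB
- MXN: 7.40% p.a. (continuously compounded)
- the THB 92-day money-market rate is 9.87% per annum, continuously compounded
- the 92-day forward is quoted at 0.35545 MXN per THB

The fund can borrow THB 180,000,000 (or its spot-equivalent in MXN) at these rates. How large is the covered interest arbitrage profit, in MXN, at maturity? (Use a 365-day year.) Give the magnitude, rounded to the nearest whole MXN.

MXN 2,107,110

T = 92/365 years.
Invest the THB and cover forward: 180,000,000 × 1.0251898431 × 0.35545 = MXN 65,592,671.35.
Convert at spot and invest in MXN: 180,000,000 × 0.34618 × 1.0188270909 = MXN 63,485,561.22.
The quoted forward overvalues THB, so borrow MXN, buy THB at spot, deposit the THB at 9.87%, and sell the proceeds forward at 0.35545.
The gap between the two covered legs is MXN 2,107,110.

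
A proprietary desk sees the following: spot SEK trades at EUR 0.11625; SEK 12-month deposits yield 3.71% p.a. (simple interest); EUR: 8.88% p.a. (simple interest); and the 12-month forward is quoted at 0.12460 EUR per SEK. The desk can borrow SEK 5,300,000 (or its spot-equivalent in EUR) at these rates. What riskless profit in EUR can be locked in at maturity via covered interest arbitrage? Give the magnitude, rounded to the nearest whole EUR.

EUR 14,043

T = 1 year.
Route A — deposit SEK, sell forward: 5,300,000 × 1.037100 × 0.12460 = EUR 684,880.10.
Route B — convert at spot, deposit EUR: 5,300,000 × 0.11625 × 1.088800 = EUR 670,836.90.
The quoted forward overvalues SEK, so borrow EUR, buy SEK at spot, deposit the SEK at 3.71%, and sell the proceeds forward at 0.12460.
Profit = 684,880.10 − 670,836.90 = EUR 14,043.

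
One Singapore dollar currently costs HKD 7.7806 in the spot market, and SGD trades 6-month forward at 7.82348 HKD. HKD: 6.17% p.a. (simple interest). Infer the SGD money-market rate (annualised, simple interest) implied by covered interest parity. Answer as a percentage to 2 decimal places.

T = 6/12 years.
By CIP, F/S equals the HKD-to-SGD growth ratio: 7.82348/7.7806 = 1.0055111.
The HKD side grows by 1 + 0.0617×6/12 = 1.030850.
That pins the SGD growth at 1.025200.
(1.025200 − 1)/T = 0.050400, i.e. 5.04%.

5.04%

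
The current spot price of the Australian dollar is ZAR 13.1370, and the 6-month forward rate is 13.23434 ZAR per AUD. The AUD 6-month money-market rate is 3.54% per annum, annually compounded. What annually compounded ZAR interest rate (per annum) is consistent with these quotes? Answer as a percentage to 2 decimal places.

5.08%

T = 6/12 years.
By CIP, F/S equals the ZAR-to-AUD growth ratio: 13.23434/13.137 = 1.0074096.
AUD growth factor: (1 + 0.0354)^(6/12) = 1.0175461.
Hence g_ZAR = 1.0250857.
Annualise: 1.0250857^(12/6) − 1 = 0.050801 = 5.08%.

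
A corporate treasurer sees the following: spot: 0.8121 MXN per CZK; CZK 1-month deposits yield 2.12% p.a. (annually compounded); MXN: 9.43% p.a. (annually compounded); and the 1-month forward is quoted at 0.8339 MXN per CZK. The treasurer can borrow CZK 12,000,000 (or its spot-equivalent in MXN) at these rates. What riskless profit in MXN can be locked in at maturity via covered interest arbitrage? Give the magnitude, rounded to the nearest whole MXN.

T = 1/12 years.
Route A — deposit CZK, sell forward: 12,000,000 × 1.0017497295 × 0.8339 = MXN 10,024,309.19.
Route B — convert at spot, deposit MXN: 12,000,000 × 0.8121 × 1.0075378417 = MXN 9,818,657.77.
The quoted forward overvalues CZK, so borrow MXN, buy CZK at spot, deposit the CZK at 2.12%, and sell the proceeds forward at 0.8339.
Profit = 10,024,309.19 − 9,818,657.77 = MXN 205,651.

MXN 205,651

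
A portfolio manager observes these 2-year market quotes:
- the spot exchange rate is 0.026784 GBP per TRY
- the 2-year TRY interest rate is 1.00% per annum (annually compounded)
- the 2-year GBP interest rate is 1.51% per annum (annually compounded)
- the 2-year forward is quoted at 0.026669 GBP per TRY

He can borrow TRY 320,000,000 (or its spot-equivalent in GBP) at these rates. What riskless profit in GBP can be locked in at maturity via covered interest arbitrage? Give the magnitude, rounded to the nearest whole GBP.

GBP 126,060

T = 2 years.
Invest the TRY and cover forward: 320,000,000 × 1.020100 × 0.026669 = GBP 8,705,615.01.
Convert at spot and invest in GBP: 320,000,000 × 0.026784 × 1.03042801 = GBP 8,831,674.82.
The quoted forward undervalues TRY, so borrow TRY, convert to GBP at spot, deposit the GBP at 1.51%, and buy TRY forward at 0.026669 to cover the loan.
Arbitrage profit = |8,705,615.01 − 8,831,674.82| = GBP 126,060.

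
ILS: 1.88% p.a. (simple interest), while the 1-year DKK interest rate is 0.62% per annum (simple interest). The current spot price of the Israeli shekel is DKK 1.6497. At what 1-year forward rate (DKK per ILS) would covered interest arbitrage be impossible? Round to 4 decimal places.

T = 1 year.
DKK accumulates by 1 + 0.0062×1 = 1.006200.
ILS accumulates by 1 + 0.0188×1 = 1.018800.
Forward (DKK per ILS) = 1.6497 × 1.006200 / 1.018800 = 1.629297.

1.6293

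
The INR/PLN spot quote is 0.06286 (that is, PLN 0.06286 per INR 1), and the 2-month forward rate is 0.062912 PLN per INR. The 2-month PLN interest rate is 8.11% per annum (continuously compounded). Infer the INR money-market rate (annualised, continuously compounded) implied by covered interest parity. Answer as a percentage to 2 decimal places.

T = 2/12 years.
CIP gives F = S · g_PLN/g_INR, so g_PLN/g_INR = 0.062912/0.06286 = 1.0008272.
PLN growth factor: e^(0.0811×2/12) = 1.0136084.
Hence g_INR = 1.0127706.
r = ln(1.0127706)/(2/12) = 0.076138 → 7.61%.

7.61%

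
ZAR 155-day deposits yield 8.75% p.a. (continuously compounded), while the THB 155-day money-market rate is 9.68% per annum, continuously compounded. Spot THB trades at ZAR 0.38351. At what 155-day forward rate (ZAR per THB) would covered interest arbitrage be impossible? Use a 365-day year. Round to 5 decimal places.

T = 155/365 years.
ZAR growth factor: e^(0.0875×155/365) = 1.0378565.
THB growth factor: e^(0.0968×155/365) = 1.0419634.
So F = 0.38351 × 1.0378565 / 1.0419634 = 0.3819984 (ZAR/THB).

0.38200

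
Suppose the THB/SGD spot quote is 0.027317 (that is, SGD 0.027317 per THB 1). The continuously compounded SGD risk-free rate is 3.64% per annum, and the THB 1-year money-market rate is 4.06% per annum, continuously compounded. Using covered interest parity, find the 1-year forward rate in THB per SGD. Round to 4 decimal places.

T = 1 year.
SGD growth factor: e^(0.0364×1) = 1.03707059.
Growth of 1 THB over T: e^(0.0406×1) = 1.04143545.
So F = 0.027317 × 1.03707059 / 1.04143545 = 0.027202509 (SGD/THB).
Invert for THB per SGD: 1 / 0.027202509 = 36.7613.

36.7613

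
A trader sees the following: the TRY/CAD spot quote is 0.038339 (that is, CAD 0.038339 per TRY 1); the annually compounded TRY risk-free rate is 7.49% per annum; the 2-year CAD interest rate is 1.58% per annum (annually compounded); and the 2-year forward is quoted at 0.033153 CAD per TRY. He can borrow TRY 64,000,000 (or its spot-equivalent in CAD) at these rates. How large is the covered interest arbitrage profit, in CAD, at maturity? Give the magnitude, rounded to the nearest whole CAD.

T = 2 years.
Route A — deposit TRY, sell forward: 64,000,000 × 1.15541001 × 0.033153 = CAD 2,451,539.72.
Route B — convert at spot, deposit CAD: 64,000,000 × 0.038339 × 1.03184964 = CAD 2,531,845.33.
The quoted forward undervalues TRY, so borrow TRY, convert to CAD at spot, deposit the CAD at 1.58%, and buy TRY forward at 0.033153 to cover the loan.
Profit = 2,531,845.33 − 2,451,539.72 = CAD 80,306.

CAD 80,306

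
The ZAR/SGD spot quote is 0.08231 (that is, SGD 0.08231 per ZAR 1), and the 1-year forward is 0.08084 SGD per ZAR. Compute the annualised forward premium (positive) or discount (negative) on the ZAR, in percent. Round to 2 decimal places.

-1.79%

T = 1 year.
ZAR trades forward at -1.78593% vs spot over the period.
Annualise by dividing by T: -0.0178593 / 1 = -0.017859 → -1.79%.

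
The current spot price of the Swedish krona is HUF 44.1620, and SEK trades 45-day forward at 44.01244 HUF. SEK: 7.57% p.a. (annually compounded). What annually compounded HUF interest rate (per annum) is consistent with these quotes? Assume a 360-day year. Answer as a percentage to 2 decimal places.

T = 45/360 years.
CIP gives F = S · g_HUF/g_SEK, so g_HUF/g_SEK = 44.01244/44.162 = 0.9966134.
The SEK side grows by (1 + 0.0757)^(45/360) = 1.0091632.
Hence g_HUF = 1.0057456.
Annualise: 1.0057456^(360/45) − 1 = 0.046900 = 4.69%.

4.69%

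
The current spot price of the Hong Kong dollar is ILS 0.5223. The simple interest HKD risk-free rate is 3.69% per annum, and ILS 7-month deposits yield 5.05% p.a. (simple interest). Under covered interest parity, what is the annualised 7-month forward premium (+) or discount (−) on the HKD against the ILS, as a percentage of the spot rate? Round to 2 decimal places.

T = 7/12 years.
CIP forward (ILS per HKD) = 0.5223 × 1.0294583/1.021525 = 0.5263563.
Annualised premium = (F − S)/S × (1/T) = (0.5263563 − 0.5223)/0.5223 ÷ (7/12) = 1.33%.

+1.33%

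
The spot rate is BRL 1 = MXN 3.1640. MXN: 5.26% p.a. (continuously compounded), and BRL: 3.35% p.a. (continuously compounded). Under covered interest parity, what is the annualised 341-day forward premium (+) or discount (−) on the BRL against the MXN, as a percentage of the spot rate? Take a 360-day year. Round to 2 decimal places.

T = 341/360 years.
F = S · g_MXN/g_BRL = 3.164 × 1.051086/1.0322408 = 3.2217639.
(F − S)/S ÷ T = (3.2217639 − 3.164)/3.164/(341/360) = 0.019274 → 1.93%.

+1.93%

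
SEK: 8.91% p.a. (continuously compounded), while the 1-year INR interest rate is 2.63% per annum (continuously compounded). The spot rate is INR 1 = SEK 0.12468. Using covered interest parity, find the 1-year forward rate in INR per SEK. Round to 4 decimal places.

7.5323

T = 1 year.
Growth of 1 SEK over T: e^(0.0891×1) = 1.093190.
INR growth factor: e^(0.0263×1) = 1.0266489.
Forward (SEK per INR) = 0.12468 × 1.093190 / 1.0266489 = 0.1327610.
Invert for INR per SEK: 1 / 0.1327610 = 7.5323.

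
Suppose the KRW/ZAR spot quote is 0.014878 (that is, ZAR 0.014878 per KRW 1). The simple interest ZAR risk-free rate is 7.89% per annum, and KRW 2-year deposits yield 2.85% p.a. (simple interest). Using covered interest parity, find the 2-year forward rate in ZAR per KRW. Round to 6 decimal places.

T = 2 years.
Growth of 1 ZAR over T: 1 + 0.0789×2 = 1.157800.
Growth of 1 KRW over T: 1 + 0.0285×2 = 1.057000.
Forward (ZAR per KRW) = 0.014878 × 1.157800 / 1.057000 = 0.01629683.

0.016297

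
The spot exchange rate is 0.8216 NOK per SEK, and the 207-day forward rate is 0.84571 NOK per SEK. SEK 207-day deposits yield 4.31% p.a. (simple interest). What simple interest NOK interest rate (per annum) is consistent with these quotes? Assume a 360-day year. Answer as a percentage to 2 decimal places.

9.54%

T = 207/360 years.
F/S = 0.84571/0.8216 = 1.0293452 = (growth of NOK) / (growth of SEK).
The SEK side grows by 1 + 0.0431×207/360 = 1.0247825.
Hence g_NOK = 1.0548549.
r = (1.0548549 − 1)/(207/360) = 0.095400 → 9.54%.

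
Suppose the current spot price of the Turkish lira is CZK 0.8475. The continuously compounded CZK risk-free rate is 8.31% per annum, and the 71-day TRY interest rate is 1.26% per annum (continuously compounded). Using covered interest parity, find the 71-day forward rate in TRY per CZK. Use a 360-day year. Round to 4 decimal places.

T = 71/360 years.
Growth of 1 CZK over T: e^(0.0831×71/360) = 1.0165242.
TRY growth factor: e^(0.0126×71/360) = 1.0024881.
CIP: F = S · (grow CZK)/(grow TRY) = 0.8475 × 1.0165242/1.0024881 = 0.8593661 CZK per TRY.
Quoted the other way: 1/0.8593661 = 1.1636 TRY per CZK.

1.1636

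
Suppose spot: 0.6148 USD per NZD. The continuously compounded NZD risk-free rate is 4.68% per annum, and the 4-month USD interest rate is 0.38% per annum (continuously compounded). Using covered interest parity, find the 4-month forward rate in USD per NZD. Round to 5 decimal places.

0.60605

T = 4/12 years.
Growth of 1 USD over T: e^(0.0038×4/12) = 1.0012675.
NZD accumulates by e^(0.0468×4/12) = 1.0157223.
So F = 0.6148 × 1.0012675 / 1.0157223 = 0.6060507 (USD/NZD).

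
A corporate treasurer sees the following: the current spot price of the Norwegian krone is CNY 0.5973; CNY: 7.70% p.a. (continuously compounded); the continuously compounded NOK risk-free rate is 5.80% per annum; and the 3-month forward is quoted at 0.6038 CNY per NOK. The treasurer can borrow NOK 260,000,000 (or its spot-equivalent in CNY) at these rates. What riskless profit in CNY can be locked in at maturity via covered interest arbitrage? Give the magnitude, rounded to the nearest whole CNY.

T = 3/12 years.
Invest the NOK and cover forward: 260,000,000 × 1.01460563495 × 0.6038 = CNY 159,280,909.42.
Convert at spot and invest in CNY: 260,000,000 × 0.5973 × 1.01943647588 = CNY 158,316,445.83.
The quoted forward overvalues NOK, so borrow CNY, buy NOK at spot, deposit the NOK at 5.80%, and sell the proceeds forward at 0.6038.
Arbitrage profit = |159,280,909.42 − 158,316,445.83| = CNY 964,464.

CNY 964,464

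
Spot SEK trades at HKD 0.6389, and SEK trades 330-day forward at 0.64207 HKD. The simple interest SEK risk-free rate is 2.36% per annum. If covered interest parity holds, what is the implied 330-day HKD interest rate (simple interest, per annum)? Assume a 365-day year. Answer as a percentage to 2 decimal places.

2.92%

T = 330/365 years.
By CIP, F/S equals the HKD-to-SEK growth ratio: 0.64207/0.6389 = 1.0049617.
SEK growth factor: 1 + 0.0236×330/365 = 1.021337.
So the HKD growth factor = 1.0264046.
(1.0264046 − 1)/T = 0.029205, i.e. 2.92%.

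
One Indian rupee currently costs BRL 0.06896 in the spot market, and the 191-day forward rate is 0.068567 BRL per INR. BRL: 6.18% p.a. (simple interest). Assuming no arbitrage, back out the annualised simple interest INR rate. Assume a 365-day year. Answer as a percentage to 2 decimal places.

T = 191/365 years.
CIP gives F = S · g_BRL/g_INR, so g_BRL/g_INR = 0.068567/0.06896 = 0.9943010.
The BRL side grows by 1 + 0.0618×191/365 = 1.0323392.
So the INR growth factor = 1.0382562.
r = (1.0382562 − 1)/(191/365) = 0.073107 → 7.31%.

7.31%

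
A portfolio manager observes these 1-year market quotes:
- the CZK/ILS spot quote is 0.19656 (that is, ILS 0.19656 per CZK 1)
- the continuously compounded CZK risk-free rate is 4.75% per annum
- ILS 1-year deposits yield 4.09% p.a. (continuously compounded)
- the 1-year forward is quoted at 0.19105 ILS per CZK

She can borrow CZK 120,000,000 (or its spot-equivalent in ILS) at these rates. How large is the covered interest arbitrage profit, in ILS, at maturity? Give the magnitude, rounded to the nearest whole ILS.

ILS 530,654

T = 1 year.
Route A — deposit CZK, sell forward: 120,000,000 × 1.0486462011 × 0.19105 = ILS 24,041,262.81.
Route B — convert at spot, deposit ILS: 120,000,000 × 0.19656 × 1.0417479255 = ILS 24,571,916.67.
The quoted forward undervalues CZK, so borrow CZK, convert to ILS at spot, deposit the ILS at 4.09%, and buy CZK forward at 0.19105 to cover the loan.
The gap between the two covered legs is ILS 530,654.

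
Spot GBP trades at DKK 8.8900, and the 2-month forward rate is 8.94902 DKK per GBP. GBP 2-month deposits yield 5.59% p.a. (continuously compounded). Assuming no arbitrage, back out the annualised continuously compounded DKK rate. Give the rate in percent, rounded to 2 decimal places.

T = 2/12 years.
F/S = 8.94902/8.89 = 1.0066389 = (growth of DKK) / (growth of GBP).
GBP growth factor: e^(0.0559×2/12) = 1.0093602.
That pins the DKK growth at 1.0160612.
r = ln(1.0160612)/(2/12) = 0.095602 → 9.56%.

9.56%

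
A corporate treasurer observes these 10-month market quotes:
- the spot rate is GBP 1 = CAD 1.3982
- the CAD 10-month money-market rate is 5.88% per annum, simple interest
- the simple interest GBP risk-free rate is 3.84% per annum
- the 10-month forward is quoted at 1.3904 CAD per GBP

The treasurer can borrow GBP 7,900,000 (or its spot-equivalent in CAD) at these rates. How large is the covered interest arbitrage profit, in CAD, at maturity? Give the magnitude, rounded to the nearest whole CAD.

T = 10/12 years.
Route A — deposit GBP, sell forward: 7,900,000 × 1.032000 × 1.3904 = CAD 11,335,653.12.
Route B — convert at spot, deposit CAD: 7,900,000 × 1.3982 × 1.049000 = CAD 11,587,023.22.
The quoted forward undervalues GBP, so borrow GBP, convert to CAD at spot, deposit the CAD at 5.88%, and buy GBP forward at 1.3904 to cover the loan.
Profit = 11,587,023.22 − 11,335,653.12 = CAD 251,370.

CAD 251,370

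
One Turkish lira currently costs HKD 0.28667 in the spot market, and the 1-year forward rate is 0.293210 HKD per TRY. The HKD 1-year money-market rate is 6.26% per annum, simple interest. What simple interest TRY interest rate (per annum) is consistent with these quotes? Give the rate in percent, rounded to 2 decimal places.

3.89%

T = 1 year.
By CIP, F/S equals the HKD-to-TRY growth ratio: 0.29321/0.28667 = 1.0228137.
The HKD side grows by 1 + 0.0626×1 = 1.062600.
Hence g_TRY = 1.0388989.
r = (1.0388989 − 1)/1 = 0.038899 → 3.89%.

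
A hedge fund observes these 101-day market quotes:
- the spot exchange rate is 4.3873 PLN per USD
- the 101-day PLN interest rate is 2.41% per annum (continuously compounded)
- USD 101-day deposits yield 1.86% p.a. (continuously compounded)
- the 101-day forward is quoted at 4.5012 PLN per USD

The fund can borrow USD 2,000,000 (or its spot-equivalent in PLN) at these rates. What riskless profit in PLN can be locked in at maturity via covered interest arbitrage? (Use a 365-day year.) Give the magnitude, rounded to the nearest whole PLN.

T = 101/365 years.
Route A — deposit USD, sell forward: 2,000,000 × 1.005160117 × 4.5012 = PLN 9,048,853.44.
Route B — convert at spot, deposit PLN: 2,000,000 × 4.3873 × 1.006691053 = PLN 8,833,311.31.
The quoted forward overvalues USD, so borrow PLN, buy USD at spot, deposit the USD at 1.86%, and sell the proceeds forward at 4.5012.
The gap between the two covered legs is PLN 215,542.

PLN 215,542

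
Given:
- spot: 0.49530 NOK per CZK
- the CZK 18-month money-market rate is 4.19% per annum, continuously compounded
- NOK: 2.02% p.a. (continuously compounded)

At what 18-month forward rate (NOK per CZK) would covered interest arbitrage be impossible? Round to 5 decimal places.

T = 18/12 years.
NOK accumulates by e^(0.0202×18/12) = 1.0307637.
CZK growth factor: e^(0.0419×18/12) = 1.0648671.
So F = 0.4953 × 1.0307637 / 1.0648671 = 0.4794375 (NOK/CZK).

0.47944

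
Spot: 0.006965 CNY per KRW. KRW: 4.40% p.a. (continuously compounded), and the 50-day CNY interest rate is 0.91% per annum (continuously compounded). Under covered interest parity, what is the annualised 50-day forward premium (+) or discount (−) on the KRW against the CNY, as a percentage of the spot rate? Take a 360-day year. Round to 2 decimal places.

-3.48%

T = 50/360 years.
No-arbitrage forward: 0.006965 × 1.0012647 / 1.0061298 = 0.006931321 CNY/KRW.
Annualised premium = (F − S)/S × (1/T) = (0.006931321 − 0.006965)/0.006965 ÷ (50/360) = -3.48%.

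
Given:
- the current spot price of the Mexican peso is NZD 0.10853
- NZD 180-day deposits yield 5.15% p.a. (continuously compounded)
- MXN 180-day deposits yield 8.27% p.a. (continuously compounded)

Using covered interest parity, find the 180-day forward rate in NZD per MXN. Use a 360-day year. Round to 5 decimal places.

T = 180/360 years.
NZD accumulates by e^(0.0515×180/360) = 1.0260844.
MXN growth factor: e^(0.0827×180/360) = 1.0422168.
CIP: F = S · (grow NZD)/(grow MXN) = 0.10853 × 1.0260844/1.0422168 = 0.1068501 NZD per MXN.

0.10685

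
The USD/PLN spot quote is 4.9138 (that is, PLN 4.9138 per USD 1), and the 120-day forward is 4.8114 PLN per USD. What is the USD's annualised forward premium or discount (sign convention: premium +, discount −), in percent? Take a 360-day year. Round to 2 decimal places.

-6.25%

T = 120/360 years.
Period premium: (4.8114 − 4.9138)/4.9138 = -0.0208393.
×(1/T) gives -6.25% p.a.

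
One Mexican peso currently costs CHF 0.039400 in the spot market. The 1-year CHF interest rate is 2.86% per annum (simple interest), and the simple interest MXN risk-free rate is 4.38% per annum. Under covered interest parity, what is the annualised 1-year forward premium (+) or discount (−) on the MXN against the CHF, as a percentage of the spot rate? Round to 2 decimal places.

T = 1 year.
CIP forward (CHF per MXN) = 0.0394 × 1.028600/1.043800 = 0.038826250.
Annualised premium = (F − S)/S × (1/T) = (0.038826250 − 0.0394)/0.0394 ÷ 1 = -1.46%.

-1.46%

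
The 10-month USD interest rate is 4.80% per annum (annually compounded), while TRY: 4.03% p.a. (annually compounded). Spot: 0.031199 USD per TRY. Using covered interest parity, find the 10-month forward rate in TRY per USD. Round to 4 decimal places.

31.8559

T = 10/12 years.
USD growth factor: (1 + 0.0480)^(10/12) = 1.03984291.
Growth of 1 TRY over T: (1 + 0.0403)^(10/12) = 1.03347228.
So F = 0.031199 × 1.03984291 / 1.03347228 = 0.031391320 (USD/TRY).
Quoted the other way: 1/0.031391320 = 31.8559 TRY per USD.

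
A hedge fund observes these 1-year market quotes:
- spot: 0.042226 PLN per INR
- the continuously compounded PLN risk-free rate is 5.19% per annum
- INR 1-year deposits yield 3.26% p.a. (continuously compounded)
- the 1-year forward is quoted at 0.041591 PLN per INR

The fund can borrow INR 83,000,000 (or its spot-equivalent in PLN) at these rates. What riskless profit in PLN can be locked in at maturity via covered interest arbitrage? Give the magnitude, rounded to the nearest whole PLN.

T = 1 year.
Keep in INR, deliver into the forward: 83,000,000·1.033137202·0.041591 = PLN 3,566,444.38.
Swap to PLN now, deposit: 83,000,000·0.042226·1.05327041 = PLN 3,691,457.90.
The quoted forward undervalues INR, so borrow INR, convert to PLN at spot, deposit the PLN at 5.19%, and buy INR forward at 0.041591 to cover the loan.
The gap between the two covered legs is PLN 125,014.

PLN 125,014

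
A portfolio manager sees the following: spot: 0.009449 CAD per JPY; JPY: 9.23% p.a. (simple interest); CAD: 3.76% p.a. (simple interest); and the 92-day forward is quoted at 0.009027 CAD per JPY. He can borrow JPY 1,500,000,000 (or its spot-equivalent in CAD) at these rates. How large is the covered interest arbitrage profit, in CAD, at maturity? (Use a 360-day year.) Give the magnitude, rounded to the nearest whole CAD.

T = 92/360 years.
Keep in JPY, deliver into the forward: 1,500,000,000·1.0235877778·0.009027 = CAD 13,859,890.31.
Swap to CAD now, deposit: 1,500,000,000·0.009449·1.0096088889 = CAD 14,309,691.59.
The quoted forward undervalues JPY, so borrow JPY, convert to CAD at spot, deposit the CAD at 3.76%, and buy JPY forward at 0.009027 to cover the loan.
Arbitrage profit = |13,859,890.31 − 14,309,691.59| = CAD 449,801.

CAD 449,801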